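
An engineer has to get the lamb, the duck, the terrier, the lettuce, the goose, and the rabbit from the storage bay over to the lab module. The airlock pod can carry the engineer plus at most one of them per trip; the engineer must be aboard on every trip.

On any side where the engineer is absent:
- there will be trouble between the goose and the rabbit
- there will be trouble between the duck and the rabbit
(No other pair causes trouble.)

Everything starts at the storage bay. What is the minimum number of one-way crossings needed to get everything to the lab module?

Counting alone: the engineer can take at most 1 across per trip to the lab module, so moving all 6 needs at least 6 loaded trips out, with a return between consecutive ones — at least 11 crossings.
The safety rule pushes this higher. Following every safe sequence of crossings, the most of the 6 that can be at the lab module as the airlock pod arrives there on crossing 11 is 5 — never all 6.
So no plan with fewer than 13 crossings exists, and this one achieves 13:
1. Engineer goes to the lab module with the rabbit.
2. Engineer goes back to the storage bay alone.
3. Engineer goes to the lab module with the lamb.
4. Engineer goes back to the storage bay alone.
5. Engineer goes to the lab module with the duck.
6. Engineer goes back to the storage bay with the rabbit.
7. Engineer goes to the lab module with the goose.
8. Engineer goes back to the storage bay alone.
9. Engineer goes to the lab module with the terrier.
10. Engineer goes back to the storage bay alone.
11. Engineer goes to the lab module with the lettuce.
12. Engineer goes back to the storage bay alone.
13. Engineer goes to the lab module with the rabbit.

13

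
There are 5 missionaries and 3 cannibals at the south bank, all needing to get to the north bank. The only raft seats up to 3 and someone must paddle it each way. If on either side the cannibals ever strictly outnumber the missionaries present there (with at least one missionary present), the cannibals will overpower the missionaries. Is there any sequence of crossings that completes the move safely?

Yes

1. 2 cannibals → the north bank.  (the south bank: 5M 1C; the north bank: 0M 2C)
2. 1 cannibal ← the south bank.  (the south bank: 5M 2C; the north bank: 0M 1C)
3. 2 missionaries and 1 cannibal → the north bank.  (the south bank: 3M 1C; the north bank: 2M 2C)
4. 1 cannibal ← the south bank.  (the south bank: 3M 2C; the north bank: 2M 1C)
5. 1 missionary and 2 cannibals → the north bank.  (the south bank: 2M 0C; the north bank: 3M 3C)
6. 1 cannibal ← the south bank.  (the south bank: 2M 1C; the north bank: 3M 2C)
7. 2 missionaries and 1 cannibal → the north bank.  (the south bank: 0M 0C; the north bank: 5M 3C)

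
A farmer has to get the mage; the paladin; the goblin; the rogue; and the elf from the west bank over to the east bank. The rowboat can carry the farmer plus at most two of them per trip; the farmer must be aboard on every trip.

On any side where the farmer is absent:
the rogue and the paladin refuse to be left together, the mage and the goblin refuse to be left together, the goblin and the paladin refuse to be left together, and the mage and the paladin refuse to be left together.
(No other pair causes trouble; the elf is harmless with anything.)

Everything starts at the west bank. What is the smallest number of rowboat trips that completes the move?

7

Counting alone: the farmer can take at most 2 across per trip to the east bank, so moving all 5 needs at least 3 loaded trips out, with a return between consecutive ones — at least 5 crossings.
The safety rule pushes this higher. Following every safe sequence of crossings, the most of the 5 that can be at the east bank as the rowboat arrives there on crossing 5 is 4 — never all 5.
So no plan with fewer than 7 crossings exists, and this one achieves 7:
1. Farmer goes to the east bank with the mage and the paladin.
2. Farmer goes back to the west bank with the mage.
3. Farmer goes to the east bank with the mage and the rogue.
4. Farmer goes back to the west bank with the paladin.
5. Farmer goes to the east bank with the elf and the paladin.
6. Farmer goes back to the west bank with the paladin.
7. Farmer goes to the east bank with the goblin and the paladin.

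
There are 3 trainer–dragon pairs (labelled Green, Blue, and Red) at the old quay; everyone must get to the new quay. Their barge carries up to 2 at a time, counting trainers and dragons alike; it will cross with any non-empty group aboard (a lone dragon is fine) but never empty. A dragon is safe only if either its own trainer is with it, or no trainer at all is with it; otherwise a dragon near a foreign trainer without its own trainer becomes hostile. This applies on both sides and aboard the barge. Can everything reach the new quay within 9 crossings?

No

Counting alone: each trip to the new quay takes at most 2 across and each return brings at least 1 back, so after t trips out (and t−1 returns) at most 2t − (t−1) of the 6 are across; that first reaches 6 at t = 5, so at least 9 crossings are needed.
The safety rule pushes this higher. Following every safe sequence of crossings, the most of the 6 that can be at the new quay as the barge arrives there on crossing 9 is 5 — never all 6.
So the move cannot be finished within 9 crossings. (The shortest complete plan takes 11:)
1. dragon Green and trainer Green cross → the new quay.
2. trainer Green crosses ← the old quay.
3. dragon Blue and dragon Red cross → the new quay.
4. dragon Green crosses ← the old quay.
5. trainer Blue and trainer Red cross → the new quay.
6. dragon Blue and trainer Blue cross ← the old quay.
7. trainer Blue and trainer Green cross → the new quay.
8. dragon Red crosses ← the old quay.
9. dragon Blue and dragon Green cross → the new quay.
10. trainer Red crosses ← the old quay.
11. dragon Red and trainer Red cross → the new quay.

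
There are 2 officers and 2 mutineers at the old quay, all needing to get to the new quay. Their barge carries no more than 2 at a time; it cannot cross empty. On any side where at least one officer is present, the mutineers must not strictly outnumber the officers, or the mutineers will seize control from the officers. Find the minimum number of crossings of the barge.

Counting alone: each trip to the new quay takes at most 2 across and each return brings at least 1 back, so after t trips out (and t−1 returns) at most 2t − (t−1) of the 4 are across; that first reaches 4 at t = 3, so at least 5 crossings are needed.
The plan below uses exactly 5 crossings, so it is optimal:
1. 2 mutineers → the new quay.  (the old quay: 2O 0M; the new quay: 0O 2M)
2. 1 mutineer ← the old quay.  (the old quay: 2O 1M; the new quay: 0O 1M)
3. 2 officers → the new quay.  (the old quay: 0O 1M; the new quay: 2O 1M)
4. 1 mutineer ← the old quay.  (the old quay: 0O 2M; the new quay: 2O 0M)
5. 2 mutineers → the new quay.  (the old quay: 0O 0M; the new quay: 2O 2M)

5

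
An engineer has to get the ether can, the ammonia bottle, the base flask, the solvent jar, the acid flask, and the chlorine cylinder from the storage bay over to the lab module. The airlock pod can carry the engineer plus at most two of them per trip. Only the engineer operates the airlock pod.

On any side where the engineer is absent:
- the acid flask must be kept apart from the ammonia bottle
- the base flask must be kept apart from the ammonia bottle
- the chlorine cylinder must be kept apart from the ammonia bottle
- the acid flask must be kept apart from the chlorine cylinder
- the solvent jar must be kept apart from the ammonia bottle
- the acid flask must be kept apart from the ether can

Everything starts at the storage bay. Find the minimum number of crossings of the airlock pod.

9

Counting alone: the engineer can take at most 2 across per trip to the lab module, so moving all 6 needs at least 3 loaded trips out, with a return between consecutive ones — at least 5 crossings.
The safety rule pushes this higher. Following every safe sequence of crossings, the most of the 6 that can be at the lab module as the airlock pod arrives there on crossings 5, 7 is 4, 5 respectively — never all 6.
So no plan with fewer than 9 crossings exists, and this one achieves 9:
1. Engineer goes to the lab module with the acid flask and the ammonia bottle.
2. Engineer goes back to the storage bay with the ammonia bottle.
3. Engineer goes to the lab module with the ammonia bottle and the ether can.
4. Engineer goes back to the storage bay with the acid flask.
5. Engineer goes to the lab module with the base flask and the chlorine cylinder.
6. Engineer goes back to the storage bay with the ammonia bottle.
7. Engineer goes to the lab module with the ammonia bottle and the solvent jar.
8. Engineer goes back to the storage bay with the ammonia bottle.
9. Engineer goes to the lab module with the acid flask and the ammonia bottle.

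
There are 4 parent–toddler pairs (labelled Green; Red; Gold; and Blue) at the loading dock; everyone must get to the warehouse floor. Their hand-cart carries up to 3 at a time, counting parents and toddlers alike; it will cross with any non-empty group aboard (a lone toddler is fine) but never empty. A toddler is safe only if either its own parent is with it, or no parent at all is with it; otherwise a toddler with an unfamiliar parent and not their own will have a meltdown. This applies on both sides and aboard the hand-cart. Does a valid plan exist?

1. parent Green and toddler Green cross → the warehouse floor.
2. parent Green crosses ← the loading dock.
3. parent Green, parent Red, and toddler Red cross → the warehouse floor.
4. parent Green and toddler Green cross ← the loading dock.
5. parent Blue, parent Gold, and parent Green cross → the warehouse floor.
6. toddler Red crosses ← the loading dock.
7. toddler Green and toddler Red cross → the warehouse floor.
8. toddler Green crosses ← the loading dock.
9. toddler Blue, toddler Gold, and toddler Green cross → the warehouse floor.

Yes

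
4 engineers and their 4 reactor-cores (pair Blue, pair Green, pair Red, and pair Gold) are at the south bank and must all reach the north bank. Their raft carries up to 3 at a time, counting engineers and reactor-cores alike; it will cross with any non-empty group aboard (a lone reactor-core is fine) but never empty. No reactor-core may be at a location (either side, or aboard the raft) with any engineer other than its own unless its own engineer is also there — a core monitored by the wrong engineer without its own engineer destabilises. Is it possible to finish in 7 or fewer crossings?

Counting alone: each trip to the north bank takes at most 3 across and each return brings at least 1 back, so after t trips out (and t−1 returns) at most 3t − (t−1) of the 8 are across; that first reaches 8 at t = 4, so at least 7 crossings are needed.
The safety rule pushes this higher. Following every safe sequence of crossings, the most of the 8 that can be at the north bank as the raft arrives there on crossing 7 is 7 — never all 8.
So the move cannot be finished within 7 crossings. (The shortest complete plan takes 9:)
1. engineer Blue and reactor-core Blue cross → the north bank.
2. engineer Blue crosses ← the south bank.
3. engineer Blue, engineer Green, and reactor-core Green cross → the north bank.
4. engineer Blue and reactor-core Blue cross ← the south bank.
5. engineer Blue, engineer Gold, and engineer Red cross → the north bank.
6. reactor-core Green crosses ← the south bank.
7. reactor-core Blue and reactor-core Green cross → the north bank.
8. reactor-core Blue crosses ← the south bank.
9. reactor-core Blue, reactor-core Gold, and reactor-core Red cross → the north bank.

No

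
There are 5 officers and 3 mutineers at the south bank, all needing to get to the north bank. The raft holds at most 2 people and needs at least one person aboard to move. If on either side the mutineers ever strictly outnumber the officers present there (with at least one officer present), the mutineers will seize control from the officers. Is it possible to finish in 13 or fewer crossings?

Yes — this plan uses 13 crossings (≤ 13):
1. 2 mutineers → the north bank.  (the south bank: 5O 1M; the north bank: 0O 2M)
2. 1 mutineer ← the south bank.  (the south bank: 5O 2M; the north bank: 0O 1M)
3. 2 mutineers → the north bank.  (the south bank: 5O 0M; the north bank: 0O 3M)
4. 1 mutineer ← the south bank.  (the south bank: 5O 1M; the north bank: 0O 2M)
5. 2 officers → the north bank.  (the south bank: 3O 1M; the north bank: 2O 2M)
6. 1 mutineer ← the south bank.  (the south bank: 3O 2M; the north bank: 2O 1M)
7. 1 officer and 1 mutineer → the north bank.  (the south bank: 2O 1M; the north bank: 3O 2M)
8. 1 mutineer ← the south bank.  (the south bank: 2O 2M; the north bank: 3O 1M)
9. 2 mutineers → the north bank.  (the south bank: 2O 0M; the north bank: 3O 3M)
10. 1 mutineer ← the south bank.  (the south bank: 2O 1M; the north bank: 3O 2M)
11. 1 officer and 1 mutineer → the north bank.  (the south bank: 1O 0M; the north bank: 4O 3M)
12. 1 mutineer ← the south bank.  (the south bank: 1O 1M; the north bank: 4O 2M)
13. 1 officer and 1 mutineer → the north bank.  (the south bank: 0O 0M; the north bank: 5O 3M)

Yes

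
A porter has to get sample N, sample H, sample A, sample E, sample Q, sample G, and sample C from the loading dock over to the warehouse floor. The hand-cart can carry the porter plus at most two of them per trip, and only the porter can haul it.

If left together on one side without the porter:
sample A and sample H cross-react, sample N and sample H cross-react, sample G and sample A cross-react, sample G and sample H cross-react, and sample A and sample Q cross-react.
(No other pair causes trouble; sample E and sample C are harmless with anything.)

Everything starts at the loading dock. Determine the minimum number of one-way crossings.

11

Counting alone: the porter can take at most 2 across per trip to the warehouse floor, so moving all 7 needs at least 4 loaded trips out, with a return between consecutive ones — at least 7 crossings.
The safety rule pushes this higher. Following every safe sequence of crossings, the most of the 7 that can be at the warehouse floor as the hand-cart arrives there on crossings 7, 9 is 5, 6 respectively — never all 7.
So no plan with fewer than 11 crossings exists, and this one achieves 11:
1. Porter goes to the warehouse floor with sample A and sample H.  [the loading dock: sample C, sample E, sample G, sample N, sample Q | the warehouse floor: sample A, sample H]
2. Porter goes back to the loading dock with sample H.  [the loading dock: sample C, sample E, sample G, sample H, sample N, sample Q | the warehouse floor: sample A]
3. Porter goes to the warehouse floor with sample H and sample N.  [the loading dock: sample C, sample E, sample G, sample Q | the warehouse floor: sample A, sample H, sample N]
4. Porter goes back to the loading dock with sample H.  [the loading dock: sample C, sample E, sample G, sample H, sample Q | the warehouse floor: sample A, sample N]
5. Porter goes to the warehouse floor with sample E and sample H.  [the loading dock: sample C, sample G, sample Q | the warehouse floor: sample A, sample E, sample H, sample N]
6. Porter goes back to the loading dock with sample H.  [the loading dock: sample C, sample G, sample H, sample Q | the warehouse floor: sample A, sample E, sample N]
7. Porter goes to the warehouse floor with sample C and sample H.  [the loading dock: sample G, sample Q | the warehouse floor: sample A, sample C, sample E, sample H, sample N]
8. Porter goes back to the loading dock with sample H.  [the loading dock: sample G, sample H, sample Q | the warehouse floor: sample A, sample C, sample E, sample N]
9. Porter goes to the warehouse floor with sample G and sample Q.  [the loading dock: sample H | the warehouse floor: sample A, sample C, sample E, sample G, sample N, sample Q]
10. Porter goes back to the loading dock with sample A.  [the loading dock: sample A, sample H | the warehouse floor: sample C, sample E, sample G, sample N, sample Q]
11. Porter goes to the warehouse floor with sample A and sample H.  [the loading dock: — | the warehouse floor: sample A, sample C, sample E, sample G, sample H, sample N, sample Q]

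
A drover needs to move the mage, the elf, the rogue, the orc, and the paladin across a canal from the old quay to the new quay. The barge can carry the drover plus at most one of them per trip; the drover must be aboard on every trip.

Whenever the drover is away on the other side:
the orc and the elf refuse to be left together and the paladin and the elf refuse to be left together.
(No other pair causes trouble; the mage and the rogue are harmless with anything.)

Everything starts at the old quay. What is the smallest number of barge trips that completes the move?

11

Counting alone: the drover can take at most 1 across per trip to the new quay, so moving all 5 needs at least 5 loaded trips out, with a return between consecutive ones — at least 9 crossings.
The safety rule pushes this higher. Following every safe sequence of crossings, the most of the 5 that can be at the new quay as the barge arrives there on crossing 9 is 4 — never all 5.
So no plan with fewer than 11 crossings exists, and this one achieves 11:
1. Drover goes to the new quay with the elf.
2. Drover goes back to the old quay alone.
3. Drover goes to the new quay with the mage.
4. Drover goes back to the old quay alone.
5. Drover goes to the new quay with the rogue.
6. Drover goes back to the old quay alone.
7. Drover goes to the new quay with the orc.
8. Drover goes back to the old quay with the elf.
9. Drover goes to the new quay with the paladin.
10. Drover goes back to the old quay alone.
11. Drover goes to the new quay with the elf.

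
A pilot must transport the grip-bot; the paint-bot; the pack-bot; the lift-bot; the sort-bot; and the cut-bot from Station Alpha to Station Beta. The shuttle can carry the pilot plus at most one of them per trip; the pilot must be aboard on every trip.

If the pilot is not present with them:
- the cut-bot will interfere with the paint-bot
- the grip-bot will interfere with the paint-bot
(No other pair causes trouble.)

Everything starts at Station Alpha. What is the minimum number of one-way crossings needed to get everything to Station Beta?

Counting alone: the pilot can take at most 1 across per trip to Station Beta, so moving all 6 needs at least 6 loaded trips out, with a return between consecutive ones — at least 11 crossings.
The safety rule pushes this higher. Following every safe sequence of crossings, the most of the 6 that can be at Station Beta as the shuttle arrives there on crossing 11 is 5 — never all 6.
So no plan with fewer than 13 crossings exists, and this one achieves 13:
1. Pilot goes to Station Beta with the paint-bot.
2. Pilot goes back to Station Alpha alone.
3. Pilot goes to Station Beta with the grip-bot.
4. Pilot goes back to Station Alpha with the paint-bot.
5. Pilot goes to Station Beta with the cut-bot.
6. Pilot goes back to Station Alpha alone.
7. Pilot goes to Station Beta with the pack-bot.
8. Pilot goes back to Station Alpha alone.
9. Pilot goes to Station Beta with the lift-bot.
10. Pilot goes back to Station Alpha alone.
11. Pilot goes to Station Beta with the sort-bot.
12. Pilot goes back to Station Alpha alone.
13. Pilot goes to Station Beta with the paint-bot.

13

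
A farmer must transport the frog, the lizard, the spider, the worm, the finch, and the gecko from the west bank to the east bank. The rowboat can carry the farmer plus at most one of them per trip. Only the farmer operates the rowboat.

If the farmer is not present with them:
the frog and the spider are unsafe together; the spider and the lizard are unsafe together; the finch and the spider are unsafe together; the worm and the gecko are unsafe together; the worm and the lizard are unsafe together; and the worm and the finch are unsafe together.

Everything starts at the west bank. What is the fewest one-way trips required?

impossible

Whatever the first load, the items left behind include a forbidden pair without the farmer. No opening move is safe, so no plan exists.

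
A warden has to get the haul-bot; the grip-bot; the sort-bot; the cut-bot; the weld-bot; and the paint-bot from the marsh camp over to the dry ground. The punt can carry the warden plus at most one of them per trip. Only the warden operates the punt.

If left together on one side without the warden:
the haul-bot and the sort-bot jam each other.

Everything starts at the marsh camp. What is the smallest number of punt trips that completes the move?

Counting alone: the warden can take at most 1 across per trip to the dry ground, so moving all 6 needs at least 6 loaded trips out, with a return between consecutive ones — at least 11 crossings.
The plan below uses exactly 11 crossings, so it is optimal:
1. Warden goes to the dry ground with the haul-bot.
2. Warden goes back to the marsh camp alone.
3. Warden goes to the dry ground with the grip-bot.
4. Warden goes back to the marsh camp alone.
5. Warden goes to the dry ground with the cut-bot.
6. Warden goes back to the marsh camp alone.
7. Warden goes to the dry ground with the weld-bot.
8. Warden goes back to the marsh camp alone.
9. Warden goes to the dry ground with the paint-bot.
10. Warden goes back to the marsh camp alone.
11. Warden goes to the dry ground with the sort-bot.

11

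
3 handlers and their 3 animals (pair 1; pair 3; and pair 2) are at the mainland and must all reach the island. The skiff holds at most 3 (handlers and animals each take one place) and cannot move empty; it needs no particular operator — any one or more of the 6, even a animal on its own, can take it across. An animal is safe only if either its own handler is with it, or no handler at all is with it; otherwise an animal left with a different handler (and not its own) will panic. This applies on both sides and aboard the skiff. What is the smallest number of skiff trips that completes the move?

5

Counting alone: each trip to the island takes at most 3 across and each return brings at least 1 back, so after t trips out (and t−1 returns) at most 3t − (t−1) of the 6 are across; that first reaches 6 at t = 3, so at least 5 crossings are needed.
The plan below uses exactly 5 crossings, so it is optimal:
1. animal 1 and handler 1 cross → the island.
2. handler 1 crosses ← the mainland.
3. handler 1, handler 2, and handler 3 cross → the island.
4. animal 1 crosses ← the mainland.
5. animal 1, animal 2, and animal 3 cross → the island.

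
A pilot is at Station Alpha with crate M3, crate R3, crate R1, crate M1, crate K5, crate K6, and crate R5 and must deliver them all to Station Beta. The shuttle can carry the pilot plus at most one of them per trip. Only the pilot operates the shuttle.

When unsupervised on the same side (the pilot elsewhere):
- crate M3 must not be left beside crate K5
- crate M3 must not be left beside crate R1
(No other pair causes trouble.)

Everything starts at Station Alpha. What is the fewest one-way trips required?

Counting alone: the pilot can take at most 1 across per trip to Station Beta, so moving all 7 needs at least 7 loaded trips out, with a return between consecutive ones — at least 13 crossings.
The safety rule pushes this higher. Following every safe sequence of crossings, the most of the 7 that can be at Station Beta as the shuttle arrives there on crossing 13 is 6 — never all 7.
So no plan with fewer than 15 crossings exists, and this one achieves 15:
1. Pilot goes to Station Beta with crate M3.  [Station Alpha: crate K5, crate K6, crate M1, crate R1, crate R3, crate R5 | Station Beta: crate M3]
2. Pilot goes back to Station Alpha alone.  [Station Alpha: crate K5, crate K6, crate M1, crate R1, crate R3, crate R5 | Station Beta: crate M3]
3. Pilot goes to Station Beta with crate R3.  [Station Alpha: crate K5, crate K6, crate M1, crate R1, crate R5 | Station Beta: crate M3, crate R3]
4. Pilot goes back to Station Alpha alone.  [Station Alpha: crate K5, crate K6, crate M1, crate R1, crate R5 | Station Beta: crate M3, crate R3]
5. Pilot goes to Station Beta with crate R1.  [Station Alpha: crate K5, crate K6, crate M1, crate R5 | Station Beta: crate M3, crate R1, crate R3]
6. Pilot goes back to Station Alpha with crate M3.  [Station Alpha: crate K5, crate K6, crate M1, crate M3, crate R5 | Station Beta: crate R1, crate R3]
7. Pilot goes to Station Beta with crate K5.  [Station Alpha: crate K6, crate M1, crate M3, crate R5 | Station Beta: crate K5, crate R1, crate R3]
8. Pilot goes back to Station Alpha alone.  [Station Alpha: crate K6, crate M1, crate M3, crate R5 | Station Beta: crate K5, crate R1, crate R3]
9. Pilot goes to Station Beta with crate M1.  [Station Alpha: crate K6, crate M3, crate R5 | Station Beta: crate K5, crate M1, crate R1, crate R3]
10. Pilot goes back to Station Alpha alone.  [Station Alpha: crate K6, crate M3, crate R5 | Station Beta: crate K5, crate M1, crate R1, crate R3]
11. Pilot goes to Station Beta with crate K6.  [Station Alpha: crate M3, crate R5 | Station Beta: crate K5, crate K6, crate M1, crate R1, crate R3]
12. Pilot goes back to Station Alpha alone.  [Station Alpha: crate M3, crate R5 | Station Beta: crate K5, crate K6, crate M1, crate R1, crate R3]
13. Pilot goes to Station Beta with crate R5.  [Station Alpha: crate M3 | Station Beta: crate K5, crate K6, crate M1, crate R1, crate R3, crate R5]
14. Pilot goes back to Station Alpha alone.  [Station Alpha: crate M3 | Station Beta: crate K5, crate K6, crate M1, crate R1, crate R3, crate R5]
15. Pilot goes to Station Beta with crate M3.  [Station Alpha: — | Station Beta: crate K5, crate K6, crate M1, crate M3, crate R1, crate R3, crate R5]

15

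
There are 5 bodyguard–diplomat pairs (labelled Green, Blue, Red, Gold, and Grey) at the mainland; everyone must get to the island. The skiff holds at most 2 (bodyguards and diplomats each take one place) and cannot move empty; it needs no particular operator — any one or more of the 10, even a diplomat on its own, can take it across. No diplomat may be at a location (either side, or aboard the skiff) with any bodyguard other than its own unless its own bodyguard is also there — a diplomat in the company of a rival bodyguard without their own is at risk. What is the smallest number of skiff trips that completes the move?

impossible

Following every safe sequence of crossings from the start, the most of the 10 that can be at the island as the skiff arrives there on crossings 1, 3, 5, 7 is 2, 3, 4, 5 respectively; the best ever achieved is 5 of 10.
From crossing 9 on, no configuration arises that was not already reachable earlier: only 82 distinct safe configurations (who is on which side, and where the skiff is) can ever be reached, none of them has everyone across, and every continuation just revisits them. So no valid plan exists.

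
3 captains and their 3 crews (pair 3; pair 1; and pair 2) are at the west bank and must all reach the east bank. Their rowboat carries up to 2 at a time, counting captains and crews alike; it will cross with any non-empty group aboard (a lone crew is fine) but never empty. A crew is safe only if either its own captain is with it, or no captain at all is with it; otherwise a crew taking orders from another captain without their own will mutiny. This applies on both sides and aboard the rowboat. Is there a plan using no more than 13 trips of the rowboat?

Yes

Yes — this plan uses 11 crossings (≤ 13):
1. captain 3 and crew 3 cross → the east bank.
2. captain 3 crosses ← the west bank.
3. crew 1 and crew 2 cross → the east bank.
4. crew 3 crosses ← the west bank.
5. captain 1 and captain 2 cross → the east bank.
6. captain 1 and crew 1 cross ← the west bank.
7. captain 1 and captain 3 cross → the east bank.
8. crew 2 crosses ← the west bank.
9. crew 1 and crew 3 cross → the east bank.
10. captain 2 crosses ← the west bank.
11. captain 2 and crew 2 cross → the east bank.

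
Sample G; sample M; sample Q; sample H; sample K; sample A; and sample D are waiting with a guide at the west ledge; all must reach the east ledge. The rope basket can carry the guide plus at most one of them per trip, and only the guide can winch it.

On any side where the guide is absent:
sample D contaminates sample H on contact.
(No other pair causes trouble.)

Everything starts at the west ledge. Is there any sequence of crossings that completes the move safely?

1. Guide goes to the east ledge with sample H.  [the west ledge: sample A, sample D, sample G, sample K, sample M, sample Q | the east ledge: sample H]
2. Guide goes back to the west ledge alone.  [the west ledge: sample A, sample D, sample G, sample K, sample M, sample Q | the east ledge: sample H]
3. Guide goes to the east ledge with sample G.  [the west ledge: sample A, sample D, sample K, sample M, sample Q | the east ledge: sample G, sample H]
4. Guide goes back to the west ledge alone.  [the west ledge: sample A, sample D, sample K, sample M, sample Q | the east ledge: sample G, sample H]
5. Guide goes to the east ledge with sample M.  [the west ledge: sample A, sample D, sample K, sample Q | the east ledge: sample G, sample H, sample M]
6. Guide goes back to the west ledge alone.  [the west ledge: sample A, sample D, sample K, sample Q | the east ledge: sample G, sample H, sample M]
7. Guide goes to the east ledge with sample Q.  [the west ledge: sample A, sample D, sample K | the east ledge: sample G, sample H, sample M, sample Q]
8. Guide goes back to the west ledge alone.  [the west ledge: sample A, sample D, sample K | the east ledge: sample G, sample H, sample M, sample Q]
9. Guide goes to the east ledge with sample K.  [the west ledge: sample A, sample D | the east ledge: sample G, sample H, sample K, sample M, sample Q]
10. Guide goes back to the west ledge alone.  [the west ledge: sample A, sample D | the east ledge: sample G, sample H, sample K, sample M, sample Q]
11. Guide goes to the east ledge with sample A.  [the west ledge: sample D | the east ledge: sample A, sample G, sample H, sample K, sample M, sample Q]
12. Guide goes back to the west ledge alone.  [the west ledge: sample D | the east ledge: sample A, sample G, sample H, sample K, sample M, sample Q]
13. Guide goes to the east ledge with sample D.  [the west ledge: — | the east ledge: sample A, sample D, sample G, sample H, sample K, sample M, sample Q]

Yes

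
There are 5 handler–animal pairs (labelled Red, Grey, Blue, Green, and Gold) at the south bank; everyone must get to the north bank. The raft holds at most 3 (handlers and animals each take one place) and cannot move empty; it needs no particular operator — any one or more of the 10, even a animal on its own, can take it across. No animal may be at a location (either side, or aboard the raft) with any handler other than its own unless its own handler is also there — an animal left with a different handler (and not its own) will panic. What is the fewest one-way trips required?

11

Counting alone: each trip to the north bank takes at most 3 across and each return brings at least 1 back, so after t trips out (and t−1 returns) at most 3t − (t−1) of the 10 are across; that first reaches 10 at t = 5, so at least 9 crossings are needed.
The safety rule pushes this higher. Following every safe sequence of crossings, the most of the 10 that can be at the north bank as the raft arrives there on crossing 9 is 9 — never all 10.
So no plan with fewer than 11 crossings exists, and this one achieves 11:
1. animal Red and handler Red cross → the north bank.
2. handler Red crosses ← the south bank.
3. animal Blue, animal Green, and animal Grey cross → the north bank.
4. animal Red crosses ← the south bank.
5. handler Blue, handler Green, and handler Grey cross → the north bank.
6. animal Grey and handler Grey cross ← the south bank.
7. handler Gold, handler Grey, and handler Red cross → the north bank.
8. animal Blue crosses ← the south bank.
9. animal Grey and animal Red cross → the north bank.
10. animal Red crosses ← the south bank.
11. animal Blue, animal Gold, and animal Red cross → the north bank.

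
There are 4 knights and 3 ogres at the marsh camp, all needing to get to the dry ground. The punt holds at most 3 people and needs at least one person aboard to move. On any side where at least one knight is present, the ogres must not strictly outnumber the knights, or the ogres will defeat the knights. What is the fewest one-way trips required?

5

Counting alone: each trip to the dry ground takes at most 3 across and each return brings at least 1 back, so after t trips out (and t−1 returns) at most 3t − (t−1) of the 7 are across; that first reaches 7 at t = 3, so at least 5 crossings are needed.
The plan below uses exactly 5 crossings, so it is optimal:
1. 3 ogres → the dry ground.  (the marsh camp: 4K 0O; the dry ground: 0K 3O)
2. 1 ogre ← the marsh camp.  (the marsh camp: 4K 1O; the dry ground: 0K 2O)
3. 3 knights → the dry ground.  (the marsh camp: 1K 1O; the dry ground: 3K 2O)
4. 1 knight ← the marsh camp.  (the marsh camp: 2K 1O; the dry ground: 2K 2O)
5. 2 knights and 1 ogre → the dry ground.  (the marsh camp: 0K 0O; the dry ground: 4K 3O)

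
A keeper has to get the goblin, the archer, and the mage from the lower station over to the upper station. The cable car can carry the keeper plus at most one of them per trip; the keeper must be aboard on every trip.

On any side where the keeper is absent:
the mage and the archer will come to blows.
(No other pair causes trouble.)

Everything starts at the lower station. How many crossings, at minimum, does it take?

5

Counting alone: the keeper can take at most 1 across per trip to the upper station, so moving all 3 needs at least 3 loaded trips out, with a return between consecutive ones — at least 5 crossings.
The plan below uses exactly 5 crossings, so it is optimal:
1. Keeper goes to the upper station with the archer.
2. Keeper goes back to the lower station alone.
3. Keeper goes to the upper station with the goblin.
4. Keeper goes back to the lower station alone.
5. Keeper goes to the upper station with the mage.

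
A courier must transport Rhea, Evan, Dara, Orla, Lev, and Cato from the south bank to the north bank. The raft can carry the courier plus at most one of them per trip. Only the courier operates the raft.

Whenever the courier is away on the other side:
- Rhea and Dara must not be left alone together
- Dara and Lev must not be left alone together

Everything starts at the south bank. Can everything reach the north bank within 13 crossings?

Yes

Yes — this plan uses 13 crossings (≤ 13):
1. Courier goes to the north bank with Dara.
2. Courier goes back to the south bank alone.
3. Courier goes to the north bank with Rhea.
4. Courier goes back to the south bank with Dara.
5. Courier goes to the north bank with Lev.
6. Courier goes back to the south bank alone.
7. Courier goes to the north bank with Evan.
8. Courier goes back to the south bank alone.
9. Courier goes to the north bank with Orla.
10. Courier goes back to the south bank alone.
11. Courier goes to the north bank with Cato.
12. Courier goes back to the south bank alone.
13. Courier goes to the north bank with Dara.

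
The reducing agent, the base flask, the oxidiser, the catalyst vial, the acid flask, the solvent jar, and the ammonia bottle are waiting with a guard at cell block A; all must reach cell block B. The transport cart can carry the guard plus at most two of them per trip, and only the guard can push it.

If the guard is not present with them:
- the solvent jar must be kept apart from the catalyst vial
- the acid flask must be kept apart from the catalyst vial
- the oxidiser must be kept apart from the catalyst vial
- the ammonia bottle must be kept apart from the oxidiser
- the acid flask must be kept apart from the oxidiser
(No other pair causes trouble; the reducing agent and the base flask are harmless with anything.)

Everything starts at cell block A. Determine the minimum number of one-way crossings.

11

Counting alone: the guard can take at most 2 across per trip to cell block B, so moving all 7 needs at least 4 loaded trips out, with a return between consecutive ones — at least 7 crossings.
The safety rule pushes this higher. Following every safe sequence of crossings, the most of the 7 that can be at cell block B as the transport cart arrives there on crossings 7, 9 is 5, 6 respectively — never all 7.
So no plan with fewer than 11 crossings exists, and this one achieves 11:
1. Guard goes to cell block B with the catalyst vial and the oxidiser.  [cell block A: the acid flask, the ammonia bottle, the base flask, the reducing agent, the solvent jar | cell block B: the catalyst vial, the oxidiser]
2. Guard goes back to cell block A with the oxidiser.  [cell block A: the acid flask, the ammonia bottle, the base flask, the oxidiser, the reducing agent, the solvent jar | cell block B: the catalyst vial]
3. Guard goes to cell block B with the oxidiser and the reducing agent.  [cell block A: the acid flask, the ammonia bottle, the base flask, the solvent jar | cell block B: the catalyst vial, the oxidiser, the reducing agent]
4. Guard goes back to cell block A with the oxidiser.  [cell block A: the acid flask, the ammonia bottle, the base flask, the oxidiser, the solvent jar | cell block B: the catalyst vial, the reducing agent]
5. Guard goes to cell block B with the base flask and the oxidiser.  [cell block A: the acid flask, the ammonia bottle, the solvent jar | cell block B: the base flask, the catalyst vial, the oxidiser, the reducing agent]
6. Guard goes back to cell block A with the oxidiser.  [cell block A: the acid flask, the ammonia bottle, the oxidiser, the solvent jar | cell block B: the base flask, the catalyst vial, the reducing agent]
7. Guard goes to cell block B with the oxidiser and the solvent jar.  [cell block A: the acid flask, the ammonia bottle | cell block B: the base flask, the catalyst vial, the oxidiser, the reducing agent, the solvent jar]
8. Guard goes back to cell block A with the catalyst vial.  [cell block A: the acid flask, the ammonia bottle, the catalyst vial | cell block B: the base flask, the oxidiser, the reducing agent, the solvent jar]
9. Guard goes to cell block B with the acid flask and the ammonia bottle.  [cell block A: the catalyst vial | cell block B: the acid flask, the ammonia bottle, the base flask, the oxidiser, the reducing agent, the solvent jar]
10. Guard goes back to cell block A with the oxidiser.  [cell block A: the catalyst vial, the oxidiser | cell block B: the acid flask, the ammonia bottle, the base flask, the reducing agent, the solvent jar]
11. Guard goes to cell block B with the catalyst vial and the oxidiser.  [cell block A: — | cell block B: the acid flask, the ammonia bottle, the base flask, the catalyst vial, the oxidiser, the reducing agent, the solvent jar]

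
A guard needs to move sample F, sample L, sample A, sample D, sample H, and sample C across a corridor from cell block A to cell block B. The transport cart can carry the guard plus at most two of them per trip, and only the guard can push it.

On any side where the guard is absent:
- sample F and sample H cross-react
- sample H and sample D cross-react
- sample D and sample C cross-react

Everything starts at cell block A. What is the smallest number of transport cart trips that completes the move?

Counting alone: the guard can take at most 2 across per trip to cell block B, so moving all 6 needs at least 3 loaded trips out, with a return between consecutive ones — at least 5 crossings.
The plan below uses exactly 5 crossings, so it is optimal:
1. Guard goes to cell block B with sample D and sample F.
2. Guard goes back to cell block A alone.
3. Guard goes to cell block B with sample A and sample L.
4. Guard goes back to cell block A alone.
5. Guard goes to cell block B with sample C and sample H.

5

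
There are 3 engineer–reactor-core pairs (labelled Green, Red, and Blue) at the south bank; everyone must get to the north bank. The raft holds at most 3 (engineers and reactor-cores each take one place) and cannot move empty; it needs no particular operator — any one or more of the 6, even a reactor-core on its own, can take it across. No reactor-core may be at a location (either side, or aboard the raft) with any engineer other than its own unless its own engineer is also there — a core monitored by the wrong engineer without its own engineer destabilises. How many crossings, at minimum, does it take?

5

Counting alone: each trip to the north bank takes at most 3 across and each return brings at least 1 back, so after t trips out (and t−1 returns) at most 3t − (t−1) of the 6 are across; that first reaches 6 at t = 3, so at least 5 crossings are needed.
The plan below uses exactly 5 crossings, so it is optimal:
1. engineer Green and reactor-core Green cross → the north bank.
2. engineer Green crosses ← the south bank.
3. engineer Blue, engineer Green, and engineer Red cross → the north bank.
4. reactor-core Green crosses ← the south bank.
5. reactor-core Blue, reactor-core Green, and reactor-core Red cross → the north bank.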